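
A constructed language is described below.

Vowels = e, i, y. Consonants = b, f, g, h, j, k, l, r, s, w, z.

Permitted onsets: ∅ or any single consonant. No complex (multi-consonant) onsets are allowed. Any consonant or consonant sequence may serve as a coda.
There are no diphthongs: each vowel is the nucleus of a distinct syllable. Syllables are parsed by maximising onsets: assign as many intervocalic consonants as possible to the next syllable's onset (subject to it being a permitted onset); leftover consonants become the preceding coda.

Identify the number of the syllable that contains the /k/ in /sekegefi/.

Vowels present: e, e, e, i; each is a nucleus, giving 4 syllables.
σ1/σ2 boundary: /k/ is a single consonant, so it becomes the next onset.
σ2/σ3 boundary: /g/ → onset of the next syllable (single consonants are always licit onsets).
σ3/σ4 boundary: just /f/ — single C goes to the following onset.
Putting it together: se.ke.ge.fi.
The /k/ is in the onset of syllable 2 (/ke/).

2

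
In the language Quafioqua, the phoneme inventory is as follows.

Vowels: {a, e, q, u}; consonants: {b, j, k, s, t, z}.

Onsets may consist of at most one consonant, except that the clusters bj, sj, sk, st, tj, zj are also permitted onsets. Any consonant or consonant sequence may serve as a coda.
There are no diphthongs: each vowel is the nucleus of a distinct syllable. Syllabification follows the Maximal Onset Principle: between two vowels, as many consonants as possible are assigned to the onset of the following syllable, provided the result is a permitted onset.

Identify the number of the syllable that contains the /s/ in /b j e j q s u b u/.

3

Nuclei (vowels): e, q, u, u → 4 syllables.
σ1/σ2 boundary: /j/ → onset of the next syllable (single consonants are always licit onsets).
σ2/σ3 boundary: /s/ → onset of the next syllable (single consonants are always licit onsets).
σ3/σ4 boundary: just /b/ — single C goes to the following onset.
Result: bje.jq.su.bu.
The /s/ is in the onset of syllable 3 (/su/).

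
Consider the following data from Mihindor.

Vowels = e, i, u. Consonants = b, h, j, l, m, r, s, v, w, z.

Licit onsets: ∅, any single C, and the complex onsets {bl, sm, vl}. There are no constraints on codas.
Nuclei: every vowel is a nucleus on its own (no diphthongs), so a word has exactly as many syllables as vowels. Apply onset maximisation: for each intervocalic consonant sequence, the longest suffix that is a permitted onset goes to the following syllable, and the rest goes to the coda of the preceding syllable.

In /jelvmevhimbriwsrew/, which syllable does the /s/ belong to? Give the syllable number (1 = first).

4

The vowels are e, e, i, i, e — 5 nuclei, so 5 syllables.
σ1/σ2 boundary: /lvm/ splits as /lv/ + /m/ (/m/ is the longest suffix that is a licit onset).
σ2/σ3 boundary: /vh/; trying suffixes from longest down, /h/ is the first permitted one, so coda /v/ | onset /h/.
σ3/σ4 boundary: /mbr/ splits as /mb/ + /r/ (/r/ is the longest suffix that is a licit onset).
σ4/σ5 boundary: /wsr/; trying suffixes from longest down, /r/ is the first permitted one, so coda /ws/ | onset /r/.
So the parse is jelv.mev.himb.riws.rew.
The /s/ is in the coda of syllable 4 (/riws/).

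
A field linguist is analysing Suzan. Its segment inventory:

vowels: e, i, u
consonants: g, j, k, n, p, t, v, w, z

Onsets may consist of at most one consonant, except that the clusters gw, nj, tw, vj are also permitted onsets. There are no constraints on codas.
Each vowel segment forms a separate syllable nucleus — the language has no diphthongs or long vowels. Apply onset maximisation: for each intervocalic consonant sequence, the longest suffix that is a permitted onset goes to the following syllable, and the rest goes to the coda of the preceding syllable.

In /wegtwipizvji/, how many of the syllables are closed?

2

Vowels present: e, i, i, i; each is a nucleus, giving 4 syllables.
Between /e/ (V1) and /i/ (V2): /gtw/ splits as /g/ + /tw/ (/tw/ is the longest suffix that is a licit onset).
Between /i/ (V2) and /i/ (V3): just /p/ — single C goes to the following onset.
Between /i/ (V3) and /i/ (V4): /zvj/; trying suffixes from longest down, /vj/ is the first permitted one, so coda /z/ | onset /vj/.
Putting it together: weg.twi.piz.vji.
Classifying each syllable: /weg/ (closed), /twi/ (open), /piz/ (closed), /vji/ (open).
Closed syllables: 2.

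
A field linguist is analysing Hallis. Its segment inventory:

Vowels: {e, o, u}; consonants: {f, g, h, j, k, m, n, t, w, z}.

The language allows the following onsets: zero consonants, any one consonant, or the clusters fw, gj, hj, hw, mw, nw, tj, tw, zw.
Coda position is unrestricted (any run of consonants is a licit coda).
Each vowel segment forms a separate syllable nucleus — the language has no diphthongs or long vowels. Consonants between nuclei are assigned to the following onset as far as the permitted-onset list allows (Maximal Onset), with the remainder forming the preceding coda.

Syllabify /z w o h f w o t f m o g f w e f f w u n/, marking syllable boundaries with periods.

The vowels are o, o, o, e, u — 5 nuclei, so 5 syllables.
σ1/σ2 boundary: /hfw/; trying suffixes from longest down, /fw/ is the first permitted one, so coda /h/ | onset /fw/.
σ2/σ3 boundary: cluster /tfm/ — the longest permitted-onset suffix is /m/; onset = /m/, preceding coda = /tf/.
σ3/σ4 boundary: /gfw/ — longest licit onset from the right is /fw/, leaving /g/ as coda.
σ4/σ5 boundary: cluster /ffw/ — the longest permitted-onset suffix is /fw/; onset = /fw/, preceding coda = /f/.

zwoh.fwotf.mog.fwef.fwun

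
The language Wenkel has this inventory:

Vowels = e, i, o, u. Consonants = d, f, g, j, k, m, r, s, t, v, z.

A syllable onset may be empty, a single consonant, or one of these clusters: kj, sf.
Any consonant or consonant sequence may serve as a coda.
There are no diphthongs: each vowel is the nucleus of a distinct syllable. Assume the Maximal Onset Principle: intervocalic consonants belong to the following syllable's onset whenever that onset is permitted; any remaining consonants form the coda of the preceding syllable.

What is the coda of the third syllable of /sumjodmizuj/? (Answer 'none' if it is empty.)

none

Nuclei (vowels): u, o, i, u → 4 syllables.
V1 /u/ – V2 /o/: cluster /mj/ — the longest permitted-onset suffix is /j/; onset = /j/, preceding coda = /m/.
V2 /o/ – V3 /i/: /dm/ splits as /d/ + /m/ (/m/ is the longest suffix that is a licit onset).
V3 /i/ – V4 /u/: /z/ → onset of the next syllable (single consonants are always licit onsets).
So the parse is sum.jod.mi.zuj.
Syllable 3 is /mi/: onset /m/, nucleus /i/, coda ∅.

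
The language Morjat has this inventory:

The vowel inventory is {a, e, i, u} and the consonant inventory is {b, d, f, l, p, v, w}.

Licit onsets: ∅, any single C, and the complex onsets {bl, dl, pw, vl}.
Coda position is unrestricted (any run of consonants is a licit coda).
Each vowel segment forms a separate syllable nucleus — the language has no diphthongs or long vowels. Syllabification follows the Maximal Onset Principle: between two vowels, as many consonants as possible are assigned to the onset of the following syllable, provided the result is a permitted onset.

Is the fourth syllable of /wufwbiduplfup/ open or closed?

Nuclei (vowels): u, i, u, u → 4 syllables.
V1 /u/ – V2 /i/: /fwb/ — longest licit onset from the right is /b/, leaving /fw/ as coda.
V2 /i/ – V3 /u/: just /d/ — single C goes to the following onset.
V3 /u/ – V4 /u/: /plf/ splits as /pl/ + /f/ (/f/ is the longest suffix that is a licit onset).
Result: wufw.bi.dupl.fup.
Syllable 4 is /fup/ with coda /p/, so it is closed.

closed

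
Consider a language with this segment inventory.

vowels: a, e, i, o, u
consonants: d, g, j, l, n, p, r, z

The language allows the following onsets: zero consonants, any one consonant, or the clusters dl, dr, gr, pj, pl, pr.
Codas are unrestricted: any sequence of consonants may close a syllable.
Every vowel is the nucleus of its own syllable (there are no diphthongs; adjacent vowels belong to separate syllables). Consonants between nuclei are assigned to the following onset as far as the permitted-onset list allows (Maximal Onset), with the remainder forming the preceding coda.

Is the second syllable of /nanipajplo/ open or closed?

open

The vowels are a, i, a, o — 4 nuclei, so 4 syllables.
σ1/σ2 boundary: /n/ → onset of the next syllable (single consonants are always licit onsets).
σ2/σ3 boundary: /p/ is a single consonant, so it becomes the next onset.
σ3/σ4 boundary: /jpl/ — longest licit onset from the right is /pl/, leaving /j/ as coda.
So the parse is na.ni.paj.plo.
Syllable 2 is /ni/; it ends in its nucleus with no coda, so it is open.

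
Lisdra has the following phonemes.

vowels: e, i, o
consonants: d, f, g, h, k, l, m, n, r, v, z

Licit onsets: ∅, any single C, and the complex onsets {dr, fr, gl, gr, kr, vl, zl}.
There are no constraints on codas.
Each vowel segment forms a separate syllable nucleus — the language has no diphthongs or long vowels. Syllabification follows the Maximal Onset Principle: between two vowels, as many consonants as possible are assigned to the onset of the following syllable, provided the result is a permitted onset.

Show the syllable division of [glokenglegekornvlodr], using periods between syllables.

glo.ken.gle.ge.korn.vlodr

Vowels present: o, e, e, e, o, o; each is a nucleus, giving 6 syllables.
Between /o/ (V1) and /e/ (V2): /k/ is a single consonant, so it becomes the next onset.
Between /e/ (V2) and /e/ (V3): cluster /ngl/ — the longest permitted-onset suffix is /gl/; onset = /gl/, preceding coda = /n/.
Between /e/ (V3) and /e/ (V4): /g/ is a single consonant, so it becomes the next onset.
Between /e/ (V4) and /o/ (V5): /k/ is a single consonant, so it becomes the next onset.
Between /o/ (V5) and /o/ (V6): /rnvl/ splits as /rn/ + /vl/ (/vl/ is the longest suffix that is a licit onset).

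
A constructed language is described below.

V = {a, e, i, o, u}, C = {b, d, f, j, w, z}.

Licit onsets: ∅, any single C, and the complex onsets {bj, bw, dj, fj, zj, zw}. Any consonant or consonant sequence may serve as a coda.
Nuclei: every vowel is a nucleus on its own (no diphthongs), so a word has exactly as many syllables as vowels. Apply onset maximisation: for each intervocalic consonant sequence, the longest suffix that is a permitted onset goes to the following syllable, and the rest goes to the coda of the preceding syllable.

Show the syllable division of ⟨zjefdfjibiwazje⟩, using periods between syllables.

The vowels are e, i, i, a, e — 5 nuclei, so 5 syllables.
Between /e/ (V1) and /i/ (V2): /fdfj/ splits as /fd/ + /fj/ (/fj/ is the longest suffix that is a licit onset).
Between /i/ (V2) and /i/ (V3): just /b/ — single C goes to the following onset.
Between /i/ (V3) and /a/ (V4): /w/ is a single consonant, so it becomes the next onset.
Between /a/ (V4) and /e/ (V5): cluster /zj/ — /zj/ is itself a permitted onset, so the whole cluster goes right; preceding coda = ∅.

zjefd.fji.bi.wa.zje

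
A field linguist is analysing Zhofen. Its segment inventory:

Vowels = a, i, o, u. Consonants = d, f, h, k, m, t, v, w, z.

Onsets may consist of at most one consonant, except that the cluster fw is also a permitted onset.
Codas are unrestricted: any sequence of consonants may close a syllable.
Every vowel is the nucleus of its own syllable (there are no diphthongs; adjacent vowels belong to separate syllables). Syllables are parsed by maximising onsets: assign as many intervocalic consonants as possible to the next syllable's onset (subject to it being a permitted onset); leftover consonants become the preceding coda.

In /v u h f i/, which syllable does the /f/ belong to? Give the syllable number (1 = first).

The vowels are u, i — 2 nuclei, so 2 syllables.
V1 /u/ – V2 /i/: cluster /hf/ — the longest permitted-onset suffix is /f/; onset = /f/, preceding coda = /h/.
Syllabification: vuh.fi.
The /f/ is in the onset of syllable 2 (/fi/).

2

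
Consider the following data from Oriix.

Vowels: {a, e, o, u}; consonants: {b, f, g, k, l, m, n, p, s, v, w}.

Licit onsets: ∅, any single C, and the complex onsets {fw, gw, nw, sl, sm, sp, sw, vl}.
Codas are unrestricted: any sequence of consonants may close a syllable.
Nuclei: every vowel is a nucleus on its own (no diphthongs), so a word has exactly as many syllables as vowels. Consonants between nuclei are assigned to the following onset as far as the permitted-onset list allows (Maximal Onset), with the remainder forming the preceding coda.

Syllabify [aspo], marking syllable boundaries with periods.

a.spo

Nuclei (vowels): a, o → 2 syllables.
/a…o/ gap (V1→V2): /sp/ is a licit onset in full, so it all attaches to the next syllable.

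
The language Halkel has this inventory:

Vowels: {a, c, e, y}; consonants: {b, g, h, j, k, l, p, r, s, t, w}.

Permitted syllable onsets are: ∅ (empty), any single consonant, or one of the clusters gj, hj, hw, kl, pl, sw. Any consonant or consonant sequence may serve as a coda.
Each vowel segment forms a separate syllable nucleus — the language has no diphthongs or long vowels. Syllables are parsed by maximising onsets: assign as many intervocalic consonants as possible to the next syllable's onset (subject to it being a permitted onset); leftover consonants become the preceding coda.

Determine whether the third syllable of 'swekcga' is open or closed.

open

Vowels present: e, c, a; each is a nucleus, giving 3 syllables.
V1 /e/ – V2 /c/: just /k/ — single C goes to the following onset.
V2 /c/ – V3 /a/: just /g/ — single C goes to the following onset.
Syllabification: swe.kc.ga.
Syllable 3 is /ga/; it ends in its nucleus with no coda, so it is open.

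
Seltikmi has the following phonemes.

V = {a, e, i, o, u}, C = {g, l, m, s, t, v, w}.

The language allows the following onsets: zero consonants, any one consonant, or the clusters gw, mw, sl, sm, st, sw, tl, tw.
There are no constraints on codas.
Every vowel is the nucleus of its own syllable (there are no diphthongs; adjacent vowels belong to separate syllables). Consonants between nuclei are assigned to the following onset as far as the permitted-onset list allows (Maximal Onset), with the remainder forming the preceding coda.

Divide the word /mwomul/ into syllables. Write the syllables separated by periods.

Nuclei (vowels): o, u → 2 syllables.
Between /o/ (V1) and /u/ (V2): /m/ is a single consonant, so it becomes the next onset.

mwo.mul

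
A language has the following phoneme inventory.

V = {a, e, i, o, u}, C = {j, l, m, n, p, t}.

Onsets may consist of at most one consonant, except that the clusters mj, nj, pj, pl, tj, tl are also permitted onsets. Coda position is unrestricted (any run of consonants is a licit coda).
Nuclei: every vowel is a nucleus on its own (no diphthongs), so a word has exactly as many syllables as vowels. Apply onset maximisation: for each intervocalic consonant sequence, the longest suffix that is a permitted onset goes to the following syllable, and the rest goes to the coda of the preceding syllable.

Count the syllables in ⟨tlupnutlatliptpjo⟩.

Vowels present: u, u, a, i, o; each is a nucleus, giving 5 syllables.

5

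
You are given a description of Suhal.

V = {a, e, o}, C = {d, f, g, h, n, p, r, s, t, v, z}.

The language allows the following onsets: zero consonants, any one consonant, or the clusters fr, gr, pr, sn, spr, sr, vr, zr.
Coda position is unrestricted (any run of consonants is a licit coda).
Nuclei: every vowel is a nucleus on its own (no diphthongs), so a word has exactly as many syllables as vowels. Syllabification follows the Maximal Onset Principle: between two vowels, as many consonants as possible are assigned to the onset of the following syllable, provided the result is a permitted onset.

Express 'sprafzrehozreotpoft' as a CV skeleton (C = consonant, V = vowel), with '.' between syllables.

Vowels present: a, e, o, e, o, o; each is a nucleus, giving 6 syllables.
Between /a/ (V1) and /e/ (V2): /fzr/; trying suffixes from longest down, /zr/ is the first permitted one, so coda /f/ | onset /zr/.
Between /e/ (V2) and /o/ (V3): /h/ → onset of the next syllable (single consonants are always licit onsets).
Between /o/ (V3) and /e/ (V4): /zr/ — entire cluster is a permitted onset → onset /zr/, coda ∅.
Between /e/ (V4) and /o/ (V5): hiatus — the boundary sits between the two vowels.
Between /o/ (V5) and /o/ (V6): cluster /tp/ — the longest permitted-onset suffix is /p/; onset = /p/, preceding coda = /t/.
So the parse is spraf.zre.ho.zre.ot.poft.
Mapping each syllable to C/V: /spraf/ → CCCVC, /zre/ → CCV, /ho/ → CV, /zre/ → CCV, /ot/ → VC, /poft/ → CVCC.

CCCVC.CCV.CV.CCV.VC.CVCC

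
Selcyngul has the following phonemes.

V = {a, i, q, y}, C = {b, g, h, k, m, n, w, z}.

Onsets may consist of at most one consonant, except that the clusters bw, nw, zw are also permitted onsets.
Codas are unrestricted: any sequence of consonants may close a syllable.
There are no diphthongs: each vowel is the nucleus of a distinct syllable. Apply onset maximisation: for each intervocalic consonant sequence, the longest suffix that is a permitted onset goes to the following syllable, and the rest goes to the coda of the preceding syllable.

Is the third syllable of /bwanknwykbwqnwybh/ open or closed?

Nuclei (vowels): a, y, q, y → 4 syllables.
Between /a/ (V1) and /y/ (V2): cluster /nknw/ — the longest permitted-onset suffix is /nw/; onset = /nw/, preceding coda = /nk/.
Between /y/ (V2) and /q/ (V3): /kbw/ — longest licit onset from the right is /bw/, leaving /k/ as coda.
Between /q/ (V3) and /y/ (V4): /nw/ is a licit onset in full, so it all attaches to the next syllable.
Putting it together: bwank.nwyk.bwq.nwybh.
Syllable 3 is /bwq/; it ends in its nucleus with no coda, so it is open.

open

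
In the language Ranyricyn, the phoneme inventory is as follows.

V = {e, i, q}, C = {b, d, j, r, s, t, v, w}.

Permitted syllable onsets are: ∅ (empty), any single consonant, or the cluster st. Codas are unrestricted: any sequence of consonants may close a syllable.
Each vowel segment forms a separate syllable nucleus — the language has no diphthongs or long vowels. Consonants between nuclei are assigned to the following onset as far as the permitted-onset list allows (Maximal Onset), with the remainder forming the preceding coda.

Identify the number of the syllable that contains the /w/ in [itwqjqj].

2

The vowels are i, q, q — 3 nuclei, so 3 syllables.
V1 /i/ – V2 /q/: /tw/; trying suffixes from longest down, /w/ is the first permitted one, so coda /t/ | onset /w/.
V2 /q/ – V3 /q/: just /j/ — single C goes to the following onset.
Putting it together: it.wq.jqj.
The /w/ is in the onset of syllable 2 (/wq/).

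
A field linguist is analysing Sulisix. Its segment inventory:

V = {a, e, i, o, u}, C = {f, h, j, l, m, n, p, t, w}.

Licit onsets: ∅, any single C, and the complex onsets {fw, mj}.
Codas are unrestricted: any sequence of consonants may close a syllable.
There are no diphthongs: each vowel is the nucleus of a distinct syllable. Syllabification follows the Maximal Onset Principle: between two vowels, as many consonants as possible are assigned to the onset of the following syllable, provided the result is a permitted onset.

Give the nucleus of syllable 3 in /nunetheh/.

The vowels are u, e, e — 3 nuclei, so 3 syllables.
The third nucleus (vowel 3 from the left) is /e/.

e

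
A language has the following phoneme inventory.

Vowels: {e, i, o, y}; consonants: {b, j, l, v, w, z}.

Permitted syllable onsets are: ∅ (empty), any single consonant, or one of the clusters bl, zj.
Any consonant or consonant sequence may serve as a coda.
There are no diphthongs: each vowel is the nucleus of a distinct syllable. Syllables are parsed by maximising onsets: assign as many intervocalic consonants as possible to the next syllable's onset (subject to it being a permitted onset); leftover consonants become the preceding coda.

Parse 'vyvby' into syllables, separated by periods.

The vowels are y, y — 2 nuclei, so 2 syllables.
Between /y/ (V1) and /y/ (V2): /vb/ — longest licit onset from the right is /b/, leaving /v/ as coda.

vyv.by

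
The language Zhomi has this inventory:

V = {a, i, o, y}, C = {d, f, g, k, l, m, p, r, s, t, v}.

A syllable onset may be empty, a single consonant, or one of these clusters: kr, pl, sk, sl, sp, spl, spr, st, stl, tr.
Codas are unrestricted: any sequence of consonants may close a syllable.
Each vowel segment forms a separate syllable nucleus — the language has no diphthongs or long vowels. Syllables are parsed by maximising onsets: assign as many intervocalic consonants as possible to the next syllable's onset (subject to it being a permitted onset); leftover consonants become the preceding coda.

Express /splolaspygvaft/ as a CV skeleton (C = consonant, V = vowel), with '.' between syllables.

The vowels are o, a, y, a — 4 nuclei, so 4 syllables.
/o…a/ gap (V1→V2): just /l/ — single C goes to the following onset.
/a…y/ gap (V2→V3): cluster /sp/ — /sp/ is itself a permitted onset, so the whole cluster goes right; preceding coda = ∅.
/y…a/ gap (V3→V4): cluster /gv/ — the longest permitted-onset suffix is /v/; onset = /v/, preceding coda = /g/.
Result: splo.la.spyg.vaft.
Mapping each syllable to C/V: /splo/ → CCCV, /la/ → CV, /spyg/ → CCVC, /vaft/ → CVCC.

CCCV.CV.CCVC.CVCC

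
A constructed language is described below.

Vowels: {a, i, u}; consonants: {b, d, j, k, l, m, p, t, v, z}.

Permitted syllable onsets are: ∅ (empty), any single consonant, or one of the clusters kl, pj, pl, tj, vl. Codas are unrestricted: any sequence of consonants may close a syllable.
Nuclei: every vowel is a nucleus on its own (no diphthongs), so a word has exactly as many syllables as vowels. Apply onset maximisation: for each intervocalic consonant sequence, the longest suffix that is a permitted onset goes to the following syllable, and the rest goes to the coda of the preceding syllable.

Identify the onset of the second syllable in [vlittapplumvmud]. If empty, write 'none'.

t

The vowels are i, a, u, u — 4 nuclei, so 4 syllables.
V1 /i/ – V2 /a/: /tt/ — longest licit onset from the right is /t/, leaving /t/ as coda.
V2 /a/ – V3 /u/: /ppl/ splits as /p/ + /pl/ (/pl/ is the longest suffix that is a licit onset).
V3 /u/ – V4 /u/: /mvm/ splits as /mv/ + /m/ (/m/ is the longest suffix that is a licit onset).
Putting it together: vlit.tap.plumv.mud.
Syllable 2 is /tap/: onset /t/, nucleus /a/, coda /p/.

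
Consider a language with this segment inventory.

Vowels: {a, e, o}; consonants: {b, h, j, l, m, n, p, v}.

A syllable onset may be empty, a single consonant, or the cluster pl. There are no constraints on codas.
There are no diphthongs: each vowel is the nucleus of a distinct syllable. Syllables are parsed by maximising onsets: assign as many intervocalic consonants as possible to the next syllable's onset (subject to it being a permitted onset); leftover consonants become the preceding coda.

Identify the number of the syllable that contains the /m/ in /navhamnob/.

The vowels are a, a, o — 3 nuclei, so 3 syllables.
V1 /a/ – V2 /a/: /vh/; trying suffixes from longest down, /h/ is the first permitted one, so coda /v/ | onset /h/.
V2 /a/ – V3 /o/: /mn/; trying suffixes from longest down, /n/ is the first permitted one, so coda /m/ | onset /n/.
Syllabification: nav.ham.nob.
The /m/ is in the coda of syllable 2 (/ham/).

2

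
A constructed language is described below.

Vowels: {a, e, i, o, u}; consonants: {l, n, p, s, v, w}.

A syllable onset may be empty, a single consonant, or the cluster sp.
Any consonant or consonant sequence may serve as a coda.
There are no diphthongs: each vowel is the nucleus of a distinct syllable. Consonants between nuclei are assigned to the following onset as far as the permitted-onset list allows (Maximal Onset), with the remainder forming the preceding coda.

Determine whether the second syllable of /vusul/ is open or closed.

Vowels present: u, u; each is a nucleus, giving 2 syllables.
Between /u/ (V1) and /u/ (V2): /s/ → onset of the next syllable (single consonants are always licit onsets).
So the parse is vu.sul.
Syllable 2 is /sul/ with coda /l/, so it is closed.

closed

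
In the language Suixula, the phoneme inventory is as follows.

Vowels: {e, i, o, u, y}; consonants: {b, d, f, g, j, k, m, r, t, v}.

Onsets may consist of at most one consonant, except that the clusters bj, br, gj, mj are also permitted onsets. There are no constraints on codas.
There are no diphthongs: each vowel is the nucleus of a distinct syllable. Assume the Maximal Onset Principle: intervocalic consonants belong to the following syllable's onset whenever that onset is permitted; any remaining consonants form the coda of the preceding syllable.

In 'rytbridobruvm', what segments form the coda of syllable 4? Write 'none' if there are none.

Vowels present: y, i, o, u; each is a nucleus, giving 4 syllables.
Between /y/ (V1) and /i/ (V2): /tbr/ splits as /t/ + /br/ (/br/ is the longest suffix that is a licit onset).
Between /i/ (V2) and /o/ (V3): /d/ → onset of the next syllable (single consonants are always licit onsets).
Between /o/ (V3) and /u/ (V4): /br/ — entire cluster is a permitted onset → onset /br/, coda ∅.
Putting it together: ryt.bri.do.bruvm.
Syllable 4 is /bruvm/: onset /br/, nucleus /u/, coda /vm/.

vm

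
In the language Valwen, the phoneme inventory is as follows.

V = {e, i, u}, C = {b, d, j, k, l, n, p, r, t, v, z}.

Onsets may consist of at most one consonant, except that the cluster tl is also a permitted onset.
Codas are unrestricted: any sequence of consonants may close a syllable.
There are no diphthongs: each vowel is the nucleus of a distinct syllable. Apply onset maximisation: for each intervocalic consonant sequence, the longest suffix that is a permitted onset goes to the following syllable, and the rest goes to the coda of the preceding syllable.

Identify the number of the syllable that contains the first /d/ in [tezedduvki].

2

The vowels are e, e, u, i — 4 nuclei, so 4 syllables.
σ1/σ2 boundary: just /z/ — single C goes to the following onset.
σ2/σ3 boundary: /dd/; trying suffixes from longest down, /d/ is the first permitted one, so coda /d/ | onset /d/.
σ3/σ4 boundary: /vk/ — longest licit onset from the right is /k/, leaving /v/ as coda.
Putting it together: te.zed.duv.ki.
The first /d/ is in the coda of syllable 2 (/zed/).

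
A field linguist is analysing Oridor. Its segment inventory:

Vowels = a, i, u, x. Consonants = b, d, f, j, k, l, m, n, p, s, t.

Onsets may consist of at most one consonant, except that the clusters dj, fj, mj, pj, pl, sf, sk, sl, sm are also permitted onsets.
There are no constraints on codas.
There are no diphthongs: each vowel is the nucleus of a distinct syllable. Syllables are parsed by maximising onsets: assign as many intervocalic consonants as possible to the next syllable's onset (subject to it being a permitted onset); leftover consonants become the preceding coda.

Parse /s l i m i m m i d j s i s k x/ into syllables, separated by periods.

Nuclei (vowels): i, i, i, i, x → 5 syllables.
V1 /i/ – V2 /i/: /m/ → onset of the next syllable (single consonants are always licit onsets).
V2 /i/ – V3 /i/: /mm/ splits as /m/ + /m/ (/m/ is the longest suffix that is a licit onset).
V3 /i/ – V4 /i/: /djs/; trying suffixes from longest down, /s/ is the first permitted one, so coda /dj/ | onset /s/.
V4 /i/ – V5 /x/: /sk/ is a licit onset in full, so it all attaches to the next syllable.

sli.mim.midj.si.skx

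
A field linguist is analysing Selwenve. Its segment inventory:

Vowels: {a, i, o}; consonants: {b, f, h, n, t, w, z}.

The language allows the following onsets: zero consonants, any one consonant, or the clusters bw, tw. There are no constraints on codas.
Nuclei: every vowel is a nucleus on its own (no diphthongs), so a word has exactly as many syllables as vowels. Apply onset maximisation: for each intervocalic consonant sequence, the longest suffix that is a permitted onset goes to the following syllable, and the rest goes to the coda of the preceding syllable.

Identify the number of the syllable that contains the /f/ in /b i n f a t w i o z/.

2

Nuclei (vowels): i, a, i, o → 4 syllables.
/i…a/ gap (V1→V2): /nf/ — longest licit onset from the right is /f/, leaving /n/ as coda.
/a…i/ gap (V2→V3): /tw/ — entire cluster is a permitted onset → onset /tw/, coda ∅.
/i…o/ gap (V3→V4): no consonants, so the boundary falls immediately after /i/.
Putting it together: bin.fa.twi.oz.
The /f/ is in the onset of syllable 2 (/fa/).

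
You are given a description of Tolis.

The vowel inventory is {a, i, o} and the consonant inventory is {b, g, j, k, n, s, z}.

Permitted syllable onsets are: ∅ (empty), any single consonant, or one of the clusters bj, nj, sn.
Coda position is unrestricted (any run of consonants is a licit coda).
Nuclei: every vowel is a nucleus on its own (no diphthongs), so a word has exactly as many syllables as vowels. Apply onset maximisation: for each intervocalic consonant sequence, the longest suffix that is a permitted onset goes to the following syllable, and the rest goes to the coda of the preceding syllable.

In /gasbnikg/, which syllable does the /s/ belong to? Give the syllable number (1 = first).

1

Vowels present: a, i; each is a nucleus, giving 2 syllables.
σ1/σ2 boundary: /sbn/; trying suffixes from longest down, /n/ is the first permitted one, so coda /sb/ | onset /n/.
Syllabification: gasb.nikg.
The /s/ is in the coda of syllable 1 (/gasb/).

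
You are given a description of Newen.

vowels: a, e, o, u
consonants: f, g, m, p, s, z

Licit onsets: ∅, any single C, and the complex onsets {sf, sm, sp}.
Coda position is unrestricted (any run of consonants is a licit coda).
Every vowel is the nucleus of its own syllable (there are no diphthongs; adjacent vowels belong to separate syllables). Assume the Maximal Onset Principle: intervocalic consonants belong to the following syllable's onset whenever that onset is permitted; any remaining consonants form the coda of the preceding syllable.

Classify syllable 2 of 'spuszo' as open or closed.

open

Nuclei (vowels): u, o → 2 syllables.
/u…o/ gap (V1→V2): /sz/ — longest licit onset from the right is /z/, leaving /s/ as coda.
Syllabification: spus.zo.
Syllable 2 is /zo/; it ends in its nucleus with no coda, so it is open.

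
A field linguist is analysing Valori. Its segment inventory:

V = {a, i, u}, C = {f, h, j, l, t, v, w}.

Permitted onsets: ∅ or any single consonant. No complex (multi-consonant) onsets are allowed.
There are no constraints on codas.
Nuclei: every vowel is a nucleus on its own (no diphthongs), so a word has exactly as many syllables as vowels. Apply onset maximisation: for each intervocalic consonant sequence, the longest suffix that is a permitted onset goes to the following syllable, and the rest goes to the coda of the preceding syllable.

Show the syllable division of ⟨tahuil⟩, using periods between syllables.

Vowels present: a, u, i; each is a nucleus, giving 3 syllables.
/a…u/ gap (V1→V2): just /h/ — single C goes to the following onset.
/u…i/ gap (V2→V3): no consonants, so the boundary falls immediately after /u/.

ta.hu.il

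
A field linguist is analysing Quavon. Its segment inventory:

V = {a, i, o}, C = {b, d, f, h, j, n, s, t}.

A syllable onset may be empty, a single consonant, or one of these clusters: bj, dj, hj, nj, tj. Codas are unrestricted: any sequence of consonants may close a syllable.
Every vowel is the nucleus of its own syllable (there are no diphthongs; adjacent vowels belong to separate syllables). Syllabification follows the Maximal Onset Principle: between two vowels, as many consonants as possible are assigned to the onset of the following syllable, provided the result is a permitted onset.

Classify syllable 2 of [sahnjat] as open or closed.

Nuclei (vowels): a, a → 2 syllables.
/a…a/ gap (V1→V2): /hnj/; trying suffixes from longest down, /nj/ is the first permitted one, so coda /h/ | onset /nj/.
Putting it together: sah.njat.
Syllable 2 is /njat/ with coda /t/, so it is closed.

closed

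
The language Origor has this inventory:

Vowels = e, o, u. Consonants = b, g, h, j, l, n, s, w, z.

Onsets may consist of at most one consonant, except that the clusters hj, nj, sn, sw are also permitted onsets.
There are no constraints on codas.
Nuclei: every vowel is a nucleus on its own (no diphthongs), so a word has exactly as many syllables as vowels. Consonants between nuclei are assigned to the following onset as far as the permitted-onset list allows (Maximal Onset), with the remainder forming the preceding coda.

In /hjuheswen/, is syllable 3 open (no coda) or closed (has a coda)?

closed

Nuclei (vowels): u, e, e → 3 syllables.
Between /u/ (V1) and /e/ (V2): just /h/ — single C goes to the following onset.
Between /e/ (V2) and /e/ (V3): /sw/ — entire cluster is a permitted onset → onset /sw/, coda ∅.
Result: hju.he.swen.
Syllable 3 is /swen/ with coda /n/, so it is closed.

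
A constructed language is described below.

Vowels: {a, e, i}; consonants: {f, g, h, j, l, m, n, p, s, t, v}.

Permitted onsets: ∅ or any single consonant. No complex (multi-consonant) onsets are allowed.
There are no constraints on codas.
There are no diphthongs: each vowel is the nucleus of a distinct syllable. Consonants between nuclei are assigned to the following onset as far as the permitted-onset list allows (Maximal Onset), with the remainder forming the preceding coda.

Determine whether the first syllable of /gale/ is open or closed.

open

The vowels are a, e — 2 nuclei, so 2 syllables.
V1 /a/ – V2 /e/: just /l/ — single C goes to the following onset.
Result: ga.le.
Syllable 1 is /ga/; it ends in its nucleus with no coda, so it is open.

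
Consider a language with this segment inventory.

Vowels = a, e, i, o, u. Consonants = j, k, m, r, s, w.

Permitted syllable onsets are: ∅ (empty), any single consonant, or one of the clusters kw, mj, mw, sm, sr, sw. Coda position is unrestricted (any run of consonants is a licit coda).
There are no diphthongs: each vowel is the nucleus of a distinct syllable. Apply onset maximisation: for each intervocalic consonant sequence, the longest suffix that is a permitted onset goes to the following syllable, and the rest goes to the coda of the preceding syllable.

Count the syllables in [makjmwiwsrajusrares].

Nuclei (vowels): a, i, a, u, a, e → 6 syllables.

6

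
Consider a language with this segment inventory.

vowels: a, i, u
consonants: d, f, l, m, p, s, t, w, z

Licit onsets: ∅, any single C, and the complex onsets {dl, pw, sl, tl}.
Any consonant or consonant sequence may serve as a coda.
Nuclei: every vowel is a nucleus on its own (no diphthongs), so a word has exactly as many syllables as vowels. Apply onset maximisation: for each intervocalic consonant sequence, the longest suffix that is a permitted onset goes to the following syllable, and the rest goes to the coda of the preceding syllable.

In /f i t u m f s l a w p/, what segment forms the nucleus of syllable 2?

Vowels present: i, u, a; each is a nucleus, giving 3 syllables.
The second nucleus (vowel 2 from the left) is /u/.

u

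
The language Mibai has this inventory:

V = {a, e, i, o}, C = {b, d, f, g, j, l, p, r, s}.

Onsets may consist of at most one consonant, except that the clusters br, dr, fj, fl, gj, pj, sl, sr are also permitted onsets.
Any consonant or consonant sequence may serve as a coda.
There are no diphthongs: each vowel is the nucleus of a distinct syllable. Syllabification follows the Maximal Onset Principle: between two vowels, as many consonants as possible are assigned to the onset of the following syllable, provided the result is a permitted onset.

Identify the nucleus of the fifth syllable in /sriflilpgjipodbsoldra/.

The vowels are i, i, i, o, o, a — 6 nuclei, so 6 syllables.
The fifth nucleus (vowel 5 from the left) is /o/.

o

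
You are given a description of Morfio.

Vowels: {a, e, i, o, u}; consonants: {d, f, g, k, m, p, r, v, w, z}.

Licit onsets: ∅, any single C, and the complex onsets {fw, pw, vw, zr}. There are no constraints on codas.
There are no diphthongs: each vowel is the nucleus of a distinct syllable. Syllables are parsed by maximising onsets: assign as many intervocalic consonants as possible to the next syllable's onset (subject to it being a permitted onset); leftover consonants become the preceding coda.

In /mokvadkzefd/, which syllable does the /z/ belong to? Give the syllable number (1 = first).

3

Vowels present: o, a, e; each is a nucleus, giving 3 syllables.
V1 /o/ – V2 /a/: cluster /kv/ — the longest permitted-onset suffix is /v/; onset = /v/, preceding coda = /k/.
V2 /a/ – V3 /e/: cluster /dkz/ — the longest permitted-onset suffix is /z/; onset = /z/, preceding coda = /dk/.
Result: mok.vadk.zefd.
The /z/ is in the onset of syllable 3 (/zefd/).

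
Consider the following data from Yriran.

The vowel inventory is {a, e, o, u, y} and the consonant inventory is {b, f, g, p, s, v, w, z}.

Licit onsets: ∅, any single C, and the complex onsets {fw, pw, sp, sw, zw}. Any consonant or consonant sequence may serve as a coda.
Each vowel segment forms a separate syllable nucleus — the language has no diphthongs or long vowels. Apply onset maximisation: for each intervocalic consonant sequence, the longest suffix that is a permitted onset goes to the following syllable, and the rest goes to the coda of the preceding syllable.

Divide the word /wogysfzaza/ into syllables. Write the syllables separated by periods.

Vowels present: o, y, a, a; each is a nucleus, giving 4 syllables.
/o…y/ gap (V1→V2): /g/ is a single consonant, so it becomes the next onset.
/y…a/ gap (V2→V3): /sfz/ — longest licit onset from the right is /z/, leaving /sf/ as coda.
/a…a/ gap (V3→V4): just /z/ — single C goes to the following onset.

wo.gysf.za.za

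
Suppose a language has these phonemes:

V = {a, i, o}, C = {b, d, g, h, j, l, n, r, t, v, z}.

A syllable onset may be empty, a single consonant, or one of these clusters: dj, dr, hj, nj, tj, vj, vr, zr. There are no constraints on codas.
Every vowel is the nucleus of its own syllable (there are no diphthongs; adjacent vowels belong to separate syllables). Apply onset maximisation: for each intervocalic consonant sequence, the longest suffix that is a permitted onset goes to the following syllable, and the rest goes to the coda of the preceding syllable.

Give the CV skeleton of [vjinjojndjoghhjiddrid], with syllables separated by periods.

Nuclei (vowels): i, o, o, i, i → 5 syllables.
/i…o/ gap (V1→V2): /nj/ — entire cluster is a permitted onset → onset /nj/, coda ∅.
/o…o/ gap (V2→V3): /jndj/ — longest licit onset from the right is /dj/, leaving /jn/ as coda.
/o…i/ gap (V3→V4): cluster /ghhj/ — the longest permitted-onset suffix is /hj/; onset = /hj/, preceding coda = /gh/.
/i…i/ gap (V4→V5): cluster /ddr/ — the longest permitted-onset suffix is /dr/; onset = /dr/, preceding coda = /d/.
So the parse is vji.njojn.djogh.hjid.drid.
Mapping each syllable to C/V: /vji/ → CCV, /njojn/ → CCVCC, /djogh/ → CCVCC, /hjid/ → CCVC, /drid/ → CCVC.

CCV.CCVCC.CCVCC.CCVC.CCVC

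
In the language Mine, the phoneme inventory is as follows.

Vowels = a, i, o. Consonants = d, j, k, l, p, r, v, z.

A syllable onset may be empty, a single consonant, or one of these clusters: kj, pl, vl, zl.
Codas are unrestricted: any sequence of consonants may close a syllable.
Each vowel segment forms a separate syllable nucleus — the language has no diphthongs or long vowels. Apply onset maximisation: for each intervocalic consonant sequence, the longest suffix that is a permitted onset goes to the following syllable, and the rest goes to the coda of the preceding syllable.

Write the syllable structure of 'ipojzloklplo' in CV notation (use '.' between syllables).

V.CVC.CCVCC.CCV

The vowels are i, o, o, o — 4 nuclei, so 4 syllables.
σ1/σ2 boundary: /p/ → onset of the next syllable (single consonants are always licit onsets).
σ2/σ3 boundary: cluster /jzl/ — the longest permitted-onset suffix is /zl/; onset = /zl/, preceding coda = /j/.
σ3/σ4 boundary: /klpl/ splits as /kl/ + /pl/ (/pl/ is the longest suffix that is a licit onset).
Putting it together: i.poj.zlokl.plo.
Mapping each syllable to C/V: /i/ → V, /poj/ → CVC, /zlokl/ → CCVCC, /plo/ → CCV.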